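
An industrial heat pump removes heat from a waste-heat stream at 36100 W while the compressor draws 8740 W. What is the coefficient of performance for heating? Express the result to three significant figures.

5.13

The first law gives Q̇_H = Q̇_C + Ẇ, so the three rates are Q̇_C = 36100, Q̇_H = 44840, Ẇ = 8740 W.
COP_HP = Q̇_H/Ẇ = 44840/8740 = 5.130.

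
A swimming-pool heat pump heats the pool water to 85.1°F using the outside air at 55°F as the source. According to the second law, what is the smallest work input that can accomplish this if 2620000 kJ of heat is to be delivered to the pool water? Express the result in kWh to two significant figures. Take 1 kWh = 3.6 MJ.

40 kWh

In absolute terms T_C = 285.93 K and T_H = 302.65 K, so ΔT = 16.72 K.
The reversible limit is COP_HP = T_H/ΔT = 18.10, so W_min = Q_H/COP = Q_H·ΔT/T_H.
W_min = 2620000 × 16.72/302.65 = 144800 kJ = 40.21 kWh.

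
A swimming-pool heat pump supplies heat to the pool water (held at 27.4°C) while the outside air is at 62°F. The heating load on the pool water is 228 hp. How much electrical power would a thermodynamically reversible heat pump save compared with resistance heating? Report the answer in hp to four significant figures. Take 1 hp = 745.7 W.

In absolute terms T_C = 289.82 K and T_H = 300.55 K, so ΔT = 10.73 K.
COP_Carnot = T_H/ΔT = 300.55/10.73 = 28.00.
Resistance heating needs Ẇ_res = Q̇_H = 228.0 hp; the reversible heat pump needs only Ẇ_hp = Q̇_H/COP = 8.142 hp.
Saving = 228.0 − 8.142 = 219.9 hp.

219.9 hp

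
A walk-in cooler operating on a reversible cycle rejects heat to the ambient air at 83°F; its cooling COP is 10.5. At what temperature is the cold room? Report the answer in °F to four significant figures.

For a Carnot refrigerator COP_R = T_C/(T_H − T_C), so T_C = COP·T_H/(1 + COP).
With T_H = 301.48 K, T_C = 10.5 × 301.48/11.50 = 275.27 K.
Converting, 275.27 K = 35.81°F.

35.81 °F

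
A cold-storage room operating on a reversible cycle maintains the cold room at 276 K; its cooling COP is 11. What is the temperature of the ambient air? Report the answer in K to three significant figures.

COP_R = T_C/(T_H − T_C) gives T_H − T_C = T_C/COP.
With T_C = 276.00 K, T_H = 276.00 × (1 + 1/11) = 301.09 K.

301 K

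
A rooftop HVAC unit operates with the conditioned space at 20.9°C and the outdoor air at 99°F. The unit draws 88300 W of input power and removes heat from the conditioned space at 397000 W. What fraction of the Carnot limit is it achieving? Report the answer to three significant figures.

COP_actual = Q̇_C/Ẇ = 397000/88300 = 4.496.
In absolute terms T_C = 294.05 K and T_H = 310.37 K, so ΔT = 16.32 K.
COP_Carnot = T_C/ΔT = 294.05/16.32 = 18.02.
η_II = COP_actual/COP_Carnot = 4.496/18.02 = 0.2496.

0.250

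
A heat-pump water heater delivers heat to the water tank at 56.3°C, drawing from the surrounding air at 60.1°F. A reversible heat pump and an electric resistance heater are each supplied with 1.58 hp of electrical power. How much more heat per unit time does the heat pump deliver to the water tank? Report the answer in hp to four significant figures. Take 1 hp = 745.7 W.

11.21 hp

In absolute terms T_C = 288.76 K and T_H = 329.45 K, so ΔT = 40.69 K.
COP_Carnot = T_H/ΔT = 329.45/40.69 = 8.097.
The heat pump delivers Q̇_H = COP × Ẇ = 12.79 hp; the resistance heater delivers Ẇ = 1.580 hp.
Extra = (COP − 1)·Ẇ = 11.21 hp.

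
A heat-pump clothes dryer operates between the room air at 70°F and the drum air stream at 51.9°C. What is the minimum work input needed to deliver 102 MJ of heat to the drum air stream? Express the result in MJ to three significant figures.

In absolute terms T_C = 294.26 K and T_H = 325.05 K, so ΔT = 30.79 K.
The reversible limit is COP_HP = T_H/ΔT = 10.56, so W_min = Q_H/COP = Q_H·ΔT/T_H.
W_min = 102.0 × 30.79/325.05 = 9.661 MJ.

9.66 MJ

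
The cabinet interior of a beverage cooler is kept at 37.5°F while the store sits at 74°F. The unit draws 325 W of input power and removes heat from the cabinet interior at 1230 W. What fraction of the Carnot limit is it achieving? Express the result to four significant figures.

COP_actual = Q̇_C/Ẇ = 1230/325.0 = 3.785.
In absolute terms T_C = 276.21 K and T_H = 296.48 K, so ΔT = 20.28 K.
COP_Carnot = T_C/ΔT = 276.21/20.28 = 13.62.
η_II = COP_actual/COP_Carnot = 3.785/13.62 = 0.2778.

0.2778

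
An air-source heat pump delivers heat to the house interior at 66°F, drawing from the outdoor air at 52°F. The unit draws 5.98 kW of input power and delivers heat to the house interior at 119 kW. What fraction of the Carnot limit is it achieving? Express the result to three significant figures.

0.530

COP_actual = Q̇_H/Ẇ = 119.0/5.980 = 19.90.
In absolute terms T_C = 284.26 K and T_H = 292.04 K, so ΔT = 7.778 K.
COP_Carnot = T_H/ΔT = 292.04/7.778 = 37.55.
η_II = COP_actual/COP_Carnot = 19.90/37.55 = 0.5300.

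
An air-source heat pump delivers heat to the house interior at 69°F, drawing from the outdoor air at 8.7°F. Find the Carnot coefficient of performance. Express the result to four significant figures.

In absolute terms T_C = 260.21 K and T_H = 293.71 K, so ΔT = 33.50 K.
For a reversible cycle, COP_Carnot = T_H/ΔT = 293.71/33.50 = 8.767.

8.767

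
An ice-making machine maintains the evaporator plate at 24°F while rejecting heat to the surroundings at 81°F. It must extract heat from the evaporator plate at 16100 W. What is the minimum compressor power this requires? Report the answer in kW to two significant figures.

In absolute terms T_C = 268.71 K and T_H = 300.37 K, so ΔT = 31.67 K.
COP_Carnot = T_C/ΔT = 268.71/31.67 = 8.485.
Ẇ_min = Q̇/COP_Carnot = 16100/8.485 = 1897 W = 1.897 kW.

1.9 kW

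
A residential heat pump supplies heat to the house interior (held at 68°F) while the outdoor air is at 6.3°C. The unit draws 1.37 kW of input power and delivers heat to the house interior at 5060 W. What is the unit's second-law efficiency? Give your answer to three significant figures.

0.173

Converting, Q̇_H = 5060 W = 5.060 kW, so COP_actual = Q̇_H/Ẇ = 5.060/1.370 = 3.693.
In absolute terms T_C = 279.45 K and T_H = 293.15 K, so ΔT = 13.70 K.
COP_Carnot = T_H/ΔT = 293.15/13.70 = 21.40.
η_II = COP_actual/COP_Carnot = 3.693/21.40 = 0.1726.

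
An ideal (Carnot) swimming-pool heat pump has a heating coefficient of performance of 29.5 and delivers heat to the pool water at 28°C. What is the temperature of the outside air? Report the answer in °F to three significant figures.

64.0 °F

COP_HP = T_H/(T_H − T_C) gives T_H − T_C = T_H/COP.
With T_H = 301.15 K, T_C = 301.15 × (1 − 1/29.5) = 290.94 K.
Converting, 290.94 K = 64.02°F.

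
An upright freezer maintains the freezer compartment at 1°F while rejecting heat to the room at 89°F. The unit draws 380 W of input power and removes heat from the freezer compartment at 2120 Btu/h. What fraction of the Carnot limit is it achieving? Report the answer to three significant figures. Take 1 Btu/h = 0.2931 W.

0.312

Converting, Q̇_C = 2120 Btu/h = 621.4 W, so COP_actual = Q̇_C/Ẇ = 621.4/380.0 = 1.635.
In absolute terms T_C = 255.93 K and T_H = 304.82 K, so ΔT = 48.89 K.
COP_Carnot = T_C/ΔT = 255.93/48.89 = 5.235.
η_II = COP_actual/COP_Carnot = 1.635/5.235 = 0.3124.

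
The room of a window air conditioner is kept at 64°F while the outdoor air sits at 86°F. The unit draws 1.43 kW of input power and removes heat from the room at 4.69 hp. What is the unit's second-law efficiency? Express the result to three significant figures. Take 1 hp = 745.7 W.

Converting, Q̇_C = 4.690 hp = 3.497 kW, so COP_actual = Q̇_C/Ẇ = 3.497/1.430 = 2.446.
In absolute terms T_C = 290.93 K and T_H = 303.15 K, so ΔT = 12.22 K.
COP_Carnot = T_C/ΔT = 290.93/12.22 = 23.80.
η_II = COP_actual/COP_Carnot = 2.446/23.80 = 0.1027.

0.103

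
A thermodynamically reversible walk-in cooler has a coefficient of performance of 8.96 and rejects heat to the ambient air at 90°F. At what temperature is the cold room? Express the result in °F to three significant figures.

For a Carnot refrigerator COP_R = T_C/(T_H − T_C), so T_C = COP·T_H/(1 + COP).
With T_H = 305.37 K, T_C = 8.96 × 305.37/9.960 = 274.71 K.
Converting, 274.71 K = 34.81°F.

34.8 °F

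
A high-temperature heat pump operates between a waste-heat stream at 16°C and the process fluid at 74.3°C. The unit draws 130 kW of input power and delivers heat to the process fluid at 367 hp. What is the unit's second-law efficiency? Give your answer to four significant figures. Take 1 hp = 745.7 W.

0.3532

Converting, Q̇_H = 367.0 hp = 273.7 kW, so COP_actual = Q̇_H/Ẇ = 273.7/130.0 = 2.105.
In absolute terms T_C = 289.15 K and T_H = 347.45 K, so ΔT = 58.30 K.
COP_Carnot = T_H/ΔT = 347.45/58.30 = 5.960.
η_II = COP_actual/COP_Carnot = 2.105/5.960 = 0.3532.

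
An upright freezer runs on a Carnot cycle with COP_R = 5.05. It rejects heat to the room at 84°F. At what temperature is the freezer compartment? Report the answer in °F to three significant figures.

-5.86 °F

For a Carnot refrigerator COP_R = T_C/(T_H − T_C), so T_C = COP·T_H/(1 + COP).
With T_H = 302.04 K, T_C = 5.05 × 302.04/6.050 = 252.12 K.
Converting, 252.12 K = -5.86°F.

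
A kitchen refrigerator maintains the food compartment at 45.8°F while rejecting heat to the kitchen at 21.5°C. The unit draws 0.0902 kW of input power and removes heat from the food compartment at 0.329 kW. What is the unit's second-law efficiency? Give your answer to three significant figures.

COP_actual = Q̇_C/Ẇ = 0.3290/0.09020 = 3.647.
In absolute terms T_C = 280.82 K and T_H = 294.65 K, so ΔT = 13.83 K.
COP_Carnot = T_C/ΔT = 280.82/13.83 = 20.30.
η_II = COP_actual/COP_Carnot = 3.647/20.30 = 0.1797.

0.180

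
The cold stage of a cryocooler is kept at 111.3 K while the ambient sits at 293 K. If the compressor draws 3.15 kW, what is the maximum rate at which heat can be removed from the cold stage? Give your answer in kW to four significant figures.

1.930 kW

The reservoir spacing is ΔT = 293 − 111.3 = 181.7 K.
COP_Carnot = T_C/ΔT = 111.30/181.7 = 0.6125.
Q̇_max = COP_Carnot × Ẇ = 0.6125 × 3.150 kW = 1.930 kW.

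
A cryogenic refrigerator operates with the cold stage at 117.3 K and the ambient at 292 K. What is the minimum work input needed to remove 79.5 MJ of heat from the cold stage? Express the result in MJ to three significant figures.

118 MJ

The reservoir spacing is ΔT = 292 − 117.3 = 174.7 K.
The reversible limit is COP_R = T_C/ΔT = 0.6714, so W_min = Q_C/COP = Q_C·ΔT/T_C.
W_min = 79.50 × 174.7/117.30 = 118.4 MJ.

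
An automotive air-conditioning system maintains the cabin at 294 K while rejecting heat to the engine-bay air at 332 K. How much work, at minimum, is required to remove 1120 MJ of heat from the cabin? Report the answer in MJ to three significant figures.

The reservoir spacing is ΔT = 332 − 294 = 38.00 K.
The reversible limit is COP_R = T_C/ΔT = 7.737, so W_min = Q_C/COP = Q_C·ΔT/T_C.
W_min = 1120 × 38.00/294.00 = 144.8 MJ.

145 MJ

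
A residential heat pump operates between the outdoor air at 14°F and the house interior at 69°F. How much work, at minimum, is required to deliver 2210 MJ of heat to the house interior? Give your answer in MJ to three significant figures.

230 MJ

In absolute terms T_C = 263.15 K and T_H = 293.71 K, so ΔT = 30.56 K.
The reversible limit is COP_HP = T_H/ΔT = 9.612, so W_min = Q_H/COP = Q_H·ΔT/T_H.
W_min = 2210 × 30.56/293.71 = 229.9 MJ.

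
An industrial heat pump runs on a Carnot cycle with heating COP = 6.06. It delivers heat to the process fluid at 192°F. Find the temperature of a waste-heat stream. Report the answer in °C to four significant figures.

COP_HP = T_H/(T_H − T_C) gives T_H − T_C = T_H/COP.
With T_H = 362.04 K, T_C = 362.04 × (1 − 1/6.06) = 302.30 K.
Converting, 302.30 K = 29.15°C.

29.15 °C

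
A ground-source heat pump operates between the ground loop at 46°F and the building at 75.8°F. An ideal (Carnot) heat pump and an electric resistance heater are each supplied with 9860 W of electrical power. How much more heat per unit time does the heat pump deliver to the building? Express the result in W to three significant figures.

In absolute terms T_C = 280.93 K and T_H = 297.48 K, so ΔT = 16.56 K.
COP_Carnot = T_H/ΔT = 297.48/16.56 = 17.97.
The heat pump delivers Q̇_H = COP × Ẇ = 177200 W; the resistance heater delivers Ẇ = 9860 W.
Extra = (COP − 1)·Ẇ = 167300 W.

167000 W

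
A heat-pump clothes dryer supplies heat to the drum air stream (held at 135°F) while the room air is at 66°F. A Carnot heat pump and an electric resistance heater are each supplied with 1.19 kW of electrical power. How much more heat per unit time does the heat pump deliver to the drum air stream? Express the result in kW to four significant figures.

In absolute terms T_C = 292.04 K and T_H = 330.37 K, so ΔT = 38.33 K.
COP_Carnot = T_H/ΔT = 330.37/38.33 = 8.618.
The heat pump delivers Q̇_H = COP × Ẇ = 10.26 kW; the resistance heater delivers Ẇ = 1.190 kW.
Extra = (COP − 1)·Ẇ = 9.066 kW.

9.066 kW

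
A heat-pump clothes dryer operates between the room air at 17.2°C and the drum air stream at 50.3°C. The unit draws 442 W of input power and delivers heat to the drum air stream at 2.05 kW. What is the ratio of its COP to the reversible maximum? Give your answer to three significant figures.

0.475

Converting, Q̇_H = 2.050 kW = 2050 W, so COP_actual = Q̇_H/Ẇ = 2050/442.0 = 4.638.
In absolute terms T_C = 290.35 K and T_H = 323.45 K, so ΔT = 33.10 K.
COP_Carnot = T_H/ΔT = 323.45/33.10 = 9.772.
η_II = COP_actual/COP_Carnot = 4.638/9.772 = 0.4746.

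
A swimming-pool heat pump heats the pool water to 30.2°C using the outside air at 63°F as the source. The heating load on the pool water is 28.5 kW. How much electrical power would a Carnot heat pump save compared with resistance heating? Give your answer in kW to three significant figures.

27.3 kW

In absolute terms T_C = 290.37 K and T_H = 303.35 K, so ΔT = 12.98 K.
COP_Carnot = T_H/ΔT = 303.35/12.98 = 23.37.
Resistance heating needs Ẇ_res = Q̇_H = 28.50 kW; the reversible heat pump needs only Ẇ_hp = Q̇_H/COP = 1.219 kW.
Saving = 28.50 − 1.219 = 27.28 kW.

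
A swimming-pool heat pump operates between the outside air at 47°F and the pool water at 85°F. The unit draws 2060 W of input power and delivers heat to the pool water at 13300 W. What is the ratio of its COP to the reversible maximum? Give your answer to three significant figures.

0.450

COP_actual = Q̇_H/Ẇ = 13300/2060 = 6.456.
In absolute terms T_C = 281.48 K and T_H = 302.59 K, so ΔT = 21.11 K.
COP_Carnot = T_H/ΔT = 302.59/21.11 = 14.33.
η_II = COP_actual/COP_Carnot = 6.456/14.33 = 0.4504.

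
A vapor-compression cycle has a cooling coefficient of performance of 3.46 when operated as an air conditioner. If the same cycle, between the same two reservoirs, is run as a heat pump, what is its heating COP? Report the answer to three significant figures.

4.46

The first law on one cycle gives Q_H = Q_C + W, so Q_H/W = Q_C/W + 1.
COP_HP = COP_R + 1 = 3.46 + 1 = 4.46.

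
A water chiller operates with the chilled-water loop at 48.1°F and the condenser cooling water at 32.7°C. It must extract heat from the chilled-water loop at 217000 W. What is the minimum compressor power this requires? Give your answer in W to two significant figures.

In absolute terms T_C = 282.09 K and T_H = 305.85 K, so ΔT = 23.76 K.
COP_Carnot = T_C/ΔT = 282.09/23.76 = 11.87.
Ẇ_min = Q̇/COP_Carnot = 217000/11.87 = 18270 W.

18000 W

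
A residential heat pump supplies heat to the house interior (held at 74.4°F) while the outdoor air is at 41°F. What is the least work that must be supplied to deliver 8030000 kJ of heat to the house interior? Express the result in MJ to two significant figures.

500 MJ

In absolute terms T_C = 278.15 K and T_H = 296.71 K, so ΔT = 18.56 K.
The reversible limit is COP_HP = T_H/ΔT = 15.99, so W_min = Q_H/COP = Q_H·ΔT/T_H.
W_min = 8030000 × 18.56/296.71 = 502200 kJ = 502.2 MJ.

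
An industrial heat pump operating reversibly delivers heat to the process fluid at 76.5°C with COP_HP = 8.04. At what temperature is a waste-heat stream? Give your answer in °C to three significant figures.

33.0 °C

COP_HP = T_H/(T_H − T_C) gives T_H − T_C = T_H/COP.
With T_H = 349.65 K, T_C = 349.65 × (1 − 1/8.04) = 306.16 K.
Converting, 306.16 K = 33.01°C.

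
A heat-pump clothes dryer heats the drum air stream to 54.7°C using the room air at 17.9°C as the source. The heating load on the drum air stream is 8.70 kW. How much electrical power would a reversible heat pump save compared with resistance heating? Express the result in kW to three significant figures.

7.72 kW

In absolute terms T_C = 291.05 K and T_H = 327.85 K, so ΔT = 36.80 K.
COP_Carnot = T_H/ΔT = 327.85/36.80 = 8.909.
Resistance heating needs Ẇ_res = Q̇_H = 8.700 kW; the reversible heat pump needs only Ẇ_hp = Q̇_H/COP = 0.9765 kW.
Saving = 8.700 − 0.9765 = 7.723 kW.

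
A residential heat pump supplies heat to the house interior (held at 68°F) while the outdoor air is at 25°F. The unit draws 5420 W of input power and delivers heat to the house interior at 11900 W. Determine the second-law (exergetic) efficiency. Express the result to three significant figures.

COP_actual = Q̇_H/Ẇ = 11900/5420 = 2.196.
In absolute terms T_C = 269.26 K and T_H = 293.15 K, so ΔT = 23.89 K.
COP_Carnot = T_H/ΔT = 293.15/23.89 = 12.27.
η_II = COP_actual/COP_Carnot = 2.196/12.27 = 0.1789.

0.179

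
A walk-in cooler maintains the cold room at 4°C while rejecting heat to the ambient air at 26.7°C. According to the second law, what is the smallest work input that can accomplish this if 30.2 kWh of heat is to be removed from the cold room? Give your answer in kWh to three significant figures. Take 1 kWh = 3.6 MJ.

2.47 kWh

In absolute terms T_C = 277.15 K and T_H = 299.85 K, so ΔT = 22.70 K.
The reversible limit is COP_R = T_C/ΔT = 12.21, so W_min = Q_C/COP = Q_C·ΔT/T_C.
W_min = 30.20 × 22.70/277.15 = 2.474 kWh.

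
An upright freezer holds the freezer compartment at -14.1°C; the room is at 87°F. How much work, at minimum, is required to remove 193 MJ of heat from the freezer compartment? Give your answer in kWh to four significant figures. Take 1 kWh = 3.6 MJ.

9.242 kWh

In absolute terms T_C = 259.05 K and T_H = 303.71 K, so ΔT = 44.66 K.
The reversible limit is COP_R = T_C/ΔT = 5.801, so W_min = Q_C/COP = Q_C·ΔT/T_C.
W_min = 193.0 × 44.66/259.05 = 33.27 MJ = 9.242 kWh.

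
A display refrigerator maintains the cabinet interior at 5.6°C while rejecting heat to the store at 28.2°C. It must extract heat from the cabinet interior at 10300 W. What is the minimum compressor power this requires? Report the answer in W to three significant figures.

In absolute terms T_C = 278.75 K and T_H = 301.35 K, so ΔT = 22.60 K.
COP_Carnot = T_C/ΔT = 278.75/22.60 = 12.33.
Ẇ_min = Q̇/COP_Carnot = 10300/12.33 = 835.1 W.

835 W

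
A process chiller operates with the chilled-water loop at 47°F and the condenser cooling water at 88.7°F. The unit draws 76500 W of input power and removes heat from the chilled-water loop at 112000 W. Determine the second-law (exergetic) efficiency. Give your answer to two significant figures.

0.12

COP_actual = Q̇_C/Ẇ = 112000/76500 = 1.464.
In absolute terms T_C = 281.48 K and T_H = 304.65 K, so ΔT = 23.17 K.
COP_Carnot = T_C/ΔT = 281.48/23.17 = 12.15.
η_II = COP_actual/COP_Carnot = 1.464/12.15 = 0.1205.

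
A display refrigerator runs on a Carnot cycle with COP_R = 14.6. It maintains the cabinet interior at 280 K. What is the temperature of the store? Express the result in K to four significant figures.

COP_R = T_C/(T_H − T_C) gives T_H − T_C = T_C/COP.
With T_C = 280.00 K, T_H = 280.00 × (1 + 1/14.6) = 299.18 K.

299.2 K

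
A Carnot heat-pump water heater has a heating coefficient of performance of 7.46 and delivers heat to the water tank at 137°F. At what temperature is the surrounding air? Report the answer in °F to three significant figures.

COP_HP = T_H/(T_H − T_C) gives T_H − T_C = T_H/COP.
With T_H = 331.48 K, T_C = 331.48 × (1 − 1/7.46) = 287.05 K.
Converting, 287.05 K = 57.02°F.

57.0 °F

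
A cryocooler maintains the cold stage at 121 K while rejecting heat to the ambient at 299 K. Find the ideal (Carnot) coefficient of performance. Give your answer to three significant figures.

0.680

The reservoir spacing is ΔT = 299 − 121 = 178.0 K.
For a reversible cycle, COP_Carnot = T_C/ΔT = 121.00/178.0 = 0.6798.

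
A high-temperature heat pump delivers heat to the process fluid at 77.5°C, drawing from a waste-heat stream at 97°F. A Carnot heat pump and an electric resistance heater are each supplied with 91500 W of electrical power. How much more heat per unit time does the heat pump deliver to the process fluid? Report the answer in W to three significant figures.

684000 W

In absolute terms T_C = 309.26 K and T_H = 350.65 K, so ΔT = 41.39 K.
COP_Carnot = T_H/ΔT = 350.65/41.39 = 8.472.
The heat pump delivers Q̇_H = COP × Ẇ = 775200 W; the resistance heater delivers Ẇ = 91500 W.
Extra = (COP − 1)·Ẇ = 683700 W.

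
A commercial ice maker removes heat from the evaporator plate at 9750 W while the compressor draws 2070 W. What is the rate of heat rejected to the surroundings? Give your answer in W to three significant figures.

For a cyclic device the first law requires Q̇_H = Q̇_C + Ẇ.
Q̇_H = Q̇_C + Ẇ = 11820 W.

11800 W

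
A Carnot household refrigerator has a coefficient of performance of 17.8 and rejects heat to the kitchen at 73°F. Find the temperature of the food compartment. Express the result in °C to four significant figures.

For a Carnot refrigerator COP_R = T_C/(T_H − T_C), so T_C = COP·T_H/(1 + COP).
With T_H = 295.93 K, T_C = 17.8 × 295.93/18.80 = 280.19 K.
Converting, 280.19 K = 7.04°C.

7.037 °C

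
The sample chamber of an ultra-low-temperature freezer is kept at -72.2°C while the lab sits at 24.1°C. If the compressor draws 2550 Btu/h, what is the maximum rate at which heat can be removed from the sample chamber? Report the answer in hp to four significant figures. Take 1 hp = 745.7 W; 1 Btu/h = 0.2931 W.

2.091 hp

In absolute terms T_C = 200.95 K and T_H = 297.25 K, so ΔT = 96.30 K.
COP_Carnot = T_C/ΔT = 200.95/96.30 = 2.087.
Q̇_max = COP_Carnot × Ẇ = 2.087 × 2550 Btu/h = 5321 Btu/h = 2.091 hp.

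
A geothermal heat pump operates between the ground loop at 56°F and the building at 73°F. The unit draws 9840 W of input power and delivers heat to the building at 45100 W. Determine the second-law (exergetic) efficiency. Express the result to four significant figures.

0.1463

COP_actual = Q̇_H/Ẇ = 45100/9840 = 4.583.
In absolute terms T_C = 286.48 K and T_H = 295.93 K, so ΔT = 9.444 K.
COP_Carnot = T_H/ΔT = 295.93/9.444 = 31.33.
η_II = COP_actual/COP_Carnot = 4.583/31.33 = 0.1463.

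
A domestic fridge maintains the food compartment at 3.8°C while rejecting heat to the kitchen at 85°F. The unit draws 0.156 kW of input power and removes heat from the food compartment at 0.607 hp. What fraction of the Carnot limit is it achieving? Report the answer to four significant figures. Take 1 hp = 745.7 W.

0.2687

Converting, Q̇_C = 0.6070 hp = 0.4526 kW, so COP_actual = Q̇_C/Ẇ = 0.4526/0.1560 = 2.902.
In absolute terms T_C = 276.95 K and T_H = 302.59 K, so ΔT = 25.64 K.
COP_Carnot = T_C/ΔT = 276.95/25.64 = 10.80.
η_II = COP_actual/COP_Carnot = 2.902/10.80 = 0.2687.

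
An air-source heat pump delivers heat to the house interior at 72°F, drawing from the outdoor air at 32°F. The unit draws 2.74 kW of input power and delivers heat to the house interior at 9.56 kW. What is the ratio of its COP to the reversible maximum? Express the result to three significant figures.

0.262

COP_actual = Q̇_H/Ẇ = 9.560/2.740 = 3.489.
In absolute terms T_C = 273.15 K and T_H = 295.37 K, so ΔT = 22.22 K.
COP_Carnot = T_H/ΔT = 295.37/22.22 = 13.29.
η_II = COP_actual/COP_Carnot = 3.489/13.29 = 0.2625.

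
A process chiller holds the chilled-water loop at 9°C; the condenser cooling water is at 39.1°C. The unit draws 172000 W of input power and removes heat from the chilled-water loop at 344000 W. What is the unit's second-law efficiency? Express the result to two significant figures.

0.21

COP_actual = Q̇_C/Ẇ = 344000/172000 = 2.000.
In absolute terms T_C = 282.15 K and T_H = 312.25 K, so ΔT = 30.10 K.
COP_Carnot = T_C/ΔT = 282.15/30.10 = 9.374.
η_II = COP_actual/COP_Carnot = 2.000/9.374 = 0.2134.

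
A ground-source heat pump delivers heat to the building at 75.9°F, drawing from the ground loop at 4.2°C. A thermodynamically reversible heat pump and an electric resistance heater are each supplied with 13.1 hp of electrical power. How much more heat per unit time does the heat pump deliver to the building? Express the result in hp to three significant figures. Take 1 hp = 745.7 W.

In absolute terms T_C = 277.35 K and T_H = 297.54 K, so ΔT = 20.19 K.
COP_Carnot = T_H/ΔT = 297.54/20.19 = 14.74.
The heat pump delivers Q̇_H = COP × Ẇ = 193.1 hp; the resistance heater delivers Ẇ = 13.10 hp.
Extra = (COP − 1)·Ẇ = 180.0 hp.

180 hp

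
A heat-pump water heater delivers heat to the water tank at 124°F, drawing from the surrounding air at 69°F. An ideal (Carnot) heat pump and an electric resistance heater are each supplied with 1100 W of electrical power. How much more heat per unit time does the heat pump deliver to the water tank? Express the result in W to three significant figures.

10600 W

In absolute terms T_C = 293.71 K and T_H = 324.26 K, so ΔT = 30.56 K.
COP_Carnot = T_H/ΔT = 324.26/30.56 = 10.61.
The heat pump delivers Q̇_H = COP × Ẇ = 11670 W; the resistance heater delivers Ẇ = 1100 W.
Extra = (COP − 1)·Ẇ = 10570 W.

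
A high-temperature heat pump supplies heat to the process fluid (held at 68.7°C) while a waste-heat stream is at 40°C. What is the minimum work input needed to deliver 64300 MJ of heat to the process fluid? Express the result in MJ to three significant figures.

5400 MJ

In absolute terms T_C = 313.15 K and T_H = 341.85 K, so ΔT = 28.70 K.
The reversible limit is COP_HP = T_H/ΔT = 11.91, so W_min = Q_H/COP = Q_H·ΔT/T_H.
W_min = 64300 × 28.70/341.85 = 5398 MJ.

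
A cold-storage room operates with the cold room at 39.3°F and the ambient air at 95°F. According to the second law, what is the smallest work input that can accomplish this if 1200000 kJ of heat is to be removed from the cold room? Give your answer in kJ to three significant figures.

134000 kJ

In absolute terms T_C = 277.21 K and T_H = 308.15 K, so ΔT = 30.94 K.
The reversible limit is COP_R = T_C/ΔT = 8.958, so W_min = Q_C/COP = Q_C·ΔT/T_C.
W_min = 1200000 × 30.94/277.21 = 134000 kJ.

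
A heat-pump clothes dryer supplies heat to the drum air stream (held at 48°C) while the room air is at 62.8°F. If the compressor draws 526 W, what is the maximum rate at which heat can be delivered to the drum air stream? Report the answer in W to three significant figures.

In absolute terms T_C = 290.26 K and T_H = 321.15 K, so ΔT = 30.89 K.
COP_Carnot = T_H/ΔT = 321.15/30.89 = 10.40.
Q̇_max = COP_Carnot × Ẇ = 10.40 × 526.0 W = 5469 W.

5470 W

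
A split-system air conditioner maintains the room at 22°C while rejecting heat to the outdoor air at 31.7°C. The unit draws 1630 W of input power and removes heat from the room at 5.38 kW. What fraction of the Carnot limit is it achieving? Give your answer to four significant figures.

0.1085

Converting, Q̇_C = 5.380 kW = 5380 W, so COP_actual = Q̇_C/Ẇ = 5380/1630 = 3.301.
In absolute terms T_C = 295.15 K and T_H = 304.85 K, so ΔT = 9.700 K.
COP_Carnot = T_C/ΔT = 295.15/9.700 = 30.43.
η_II = COP_actual/COP_Carnot = 3.301/30.43 = 0.1085.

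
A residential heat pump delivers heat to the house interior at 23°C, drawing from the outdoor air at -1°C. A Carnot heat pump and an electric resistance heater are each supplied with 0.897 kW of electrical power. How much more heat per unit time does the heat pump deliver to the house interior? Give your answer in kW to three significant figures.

10.2 kW

In absolute terms T_C = 272.15 K and T_H = 296.15 K, so ΔT = 24.00 K.
COP_Carnot = T_H/ΔT = 296.15/24.00 = 12.34.
The heat pump delivers Q̇_H = COP × Ẇ = 11.07 kW; the resistance heater delivers Ẇ = 0.8970 kW.
Extra = (COP − 1)·Ẇ = 10.17 kW.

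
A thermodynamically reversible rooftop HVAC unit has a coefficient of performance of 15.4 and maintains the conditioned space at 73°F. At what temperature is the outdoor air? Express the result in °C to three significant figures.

COP_R = T_C/(T_H − T_C) gives T_H − T_C = T_C/COP.
With T_C = 295.93 K, T_H = 295.93 × (1 + 1/15.4) = 315.14 K.
Converting, 315.14 K = 41.99°C.

42.0 °C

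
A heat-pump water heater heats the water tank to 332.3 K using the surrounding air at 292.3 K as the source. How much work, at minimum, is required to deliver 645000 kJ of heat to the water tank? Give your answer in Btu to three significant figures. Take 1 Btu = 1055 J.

The reservoir spacing is ΔT = 332.3 − 292.3 = 40.00 K.
The reversible limit is COP_HP = T_H/ΔT = 8.308, so W_min = Q_H/COP = Q_H·ΔT/T_H.
W_min = 645000 × 40.00/332.30 = 77640 kJ = 73590 Btu.

73600 Btu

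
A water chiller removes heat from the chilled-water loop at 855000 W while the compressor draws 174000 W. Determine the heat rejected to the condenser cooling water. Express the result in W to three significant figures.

For a cyclic device the first law requires Q̇_H = Q̇_C + Ẇ.
Q̇_H = Q̇_C + Ẇ = 1029000 W.

1030000 W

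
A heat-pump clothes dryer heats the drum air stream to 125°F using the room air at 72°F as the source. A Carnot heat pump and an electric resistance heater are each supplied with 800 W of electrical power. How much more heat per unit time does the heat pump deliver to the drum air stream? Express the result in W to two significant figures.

8000 W

In absolute terms T_C = 295.37 K and T_H = 324.82 K, so ΔT = 29.44 K.
COP_Carnot = T_H/ΔT = 324.82/29.44 = 11.03.
The heat pump delivers Q̇_H = COP × Ẇ = 8825 W; the resistance heater delivers Ẇ = 800.0 W.
Extra = (COP − 1)·Ẇ = 8025 W.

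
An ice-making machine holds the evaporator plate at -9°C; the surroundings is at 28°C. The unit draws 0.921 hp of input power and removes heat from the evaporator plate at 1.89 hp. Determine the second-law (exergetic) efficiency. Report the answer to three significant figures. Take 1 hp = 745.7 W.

0.287

COP_actual = Q̇_C/Ẇ = 1.890/0.9210 = 2.052.
In absolute terms T_C = 264.15 K and T_H = 301.15 K, so ΔT = 37.00 K.
COP_Carnot = T_C/ΔT = 264.15/37.00 = 7.139.
η_II = COP_actual/COP_Carnot = 2.052/7.139 = 0.2874.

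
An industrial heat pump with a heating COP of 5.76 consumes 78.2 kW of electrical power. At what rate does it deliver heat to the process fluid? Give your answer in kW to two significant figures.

450 kW

Q̇_H = COP_HP × Ẇ = 5.76 × 78.20 = 450.4 kW.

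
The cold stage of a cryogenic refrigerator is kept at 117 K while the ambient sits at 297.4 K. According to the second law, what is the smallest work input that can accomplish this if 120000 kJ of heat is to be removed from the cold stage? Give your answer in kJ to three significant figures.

The reservoir spacing is ΔT = 297.4 − 117 = 180.4 K.
The reversible limit is COP_R = T_C/ΔT = 0.6486, so W_min = Q_C/COP = Q_C·ΔT/T_C.
W_min = 120000 × 180.4/117.00 = 185000 kJ.

185000 kJ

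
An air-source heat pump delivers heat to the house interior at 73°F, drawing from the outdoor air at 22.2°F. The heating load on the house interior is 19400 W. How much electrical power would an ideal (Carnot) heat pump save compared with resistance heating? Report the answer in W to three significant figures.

17500 W

In absolute terms T_C = 267.71 K and T_H = 295.93 K, so ΔT = 28.22 K.
COP_Carnot = T_H/ΔT = 295.93/28.22 = 10.49.
Resistance heating needs Ẇ_res = Q̇_H = 19400 W; the reversible heat pump needs only Ẇ_hp = Q̇_H/COP = 1850 W.
Saving = 19400 − 1850 = 17550 W.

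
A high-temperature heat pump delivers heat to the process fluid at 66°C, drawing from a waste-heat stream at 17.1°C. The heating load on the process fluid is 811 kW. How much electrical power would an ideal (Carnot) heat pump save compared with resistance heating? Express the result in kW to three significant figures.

694 kW

In absolute terms T_C = 290.25 K and T_H = 339.15 K, so ΔT = 48.90 K.
COP_Carnot = T_H/ΔT = 339.15/48.90 = 6.936.
Resistance heating needs Ẇ_res = Q̇_H = 811.0 kW; the reversible heat pump needs only Ẇ_hp = Q̇_H/COP = 116.9 kW.
Saving = 811.0 − 116.9 = 694.1 kW.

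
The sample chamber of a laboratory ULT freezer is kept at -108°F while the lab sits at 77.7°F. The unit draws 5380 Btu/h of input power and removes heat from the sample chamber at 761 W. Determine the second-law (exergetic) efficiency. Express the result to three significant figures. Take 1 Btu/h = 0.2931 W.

Converting, Q̇_C = 761.0 W = 2596 Btu/h, so COP_actual = Q̇_C/Ẇ = 2596/5380 = 0.4826.
In absolute terms T_C = 195.37 K and T_H = 298.54 K, so ΔT = 103.2 K.
COP_Carnot = T_C/ΔT = 195.37/103.2 = 1.894.
η_II = COP_actual/COP_Carnot = 0.4826/1.894 = 0.2548.

0.255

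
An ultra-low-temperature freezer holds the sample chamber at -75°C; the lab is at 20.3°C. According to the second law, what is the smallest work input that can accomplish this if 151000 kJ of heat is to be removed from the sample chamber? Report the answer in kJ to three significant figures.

72600 kJ

In absolute terms T_C = 198.15 K and T_H = 293.45 K, so ΔT = 95.30 K.
The reversible limit is COP_R = T_C/ΔT = 2.079, so W_min = Q_C/COP = Q_C·ΔT/T_C.
W_min = 151000 × 95.30/198.15 = 72620 kJ.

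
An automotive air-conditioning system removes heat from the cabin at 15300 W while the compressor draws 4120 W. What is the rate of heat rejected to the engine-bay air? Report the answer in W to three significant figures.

For a cyclic device the first law requires Q̇_H = Q̇_C + Ẇ.
Q̇_H = Q̇_C + Ẇ = 19420 W.

19400 W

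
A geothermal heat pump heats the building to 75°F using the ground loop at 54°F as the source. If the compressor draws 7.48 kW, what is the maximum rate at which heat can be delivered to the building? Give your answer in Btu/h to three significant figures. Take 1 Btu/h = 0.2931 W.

In absolute terms T_C = 285.37 K and T_H = 297.04 K, so ΔT = 11.67 K.
COP_Carnot = T_H/ΔT = 297.04/11.67 = 25.46.
Q̇_max = COP_Carnot × Ẇ = 25.46 × 7.480 kW = 190.4 kW = 649800 Btu/h.

650000 Btu/h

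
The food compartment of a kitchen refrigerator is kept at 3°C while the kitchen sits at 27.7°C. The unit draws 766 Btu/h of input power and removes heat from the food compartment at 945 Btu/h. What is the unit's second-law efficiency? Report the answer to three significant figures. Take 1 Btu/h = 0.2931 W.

COP_actual = Q̇_C/Ẇ = 945.0/766.0 = 1.234.
In absolute terms T_C = 276.15 K and T_H = 300.85 K, so ΔT = 24.70 K.
COP_Carnot = T_C/ΔT = 276.15/24.70 = 11.18.
η_II = COP_actual/COP_Carnot = 1.234/11.18 = 0.1103.

0.110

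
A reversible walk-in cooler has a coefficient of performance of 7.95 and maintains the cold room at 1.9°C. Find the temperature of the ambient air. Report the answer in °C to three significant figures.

COP_R = T_C/(T_H − T_C) gives T_H − T_C = T_C/COP.
With T_C = 275.05 K, T_H = 275.05 × (1 + 1/7.95) = 309.65 K.
Converting, 309.65 K = 36.50°C.

36.5 °C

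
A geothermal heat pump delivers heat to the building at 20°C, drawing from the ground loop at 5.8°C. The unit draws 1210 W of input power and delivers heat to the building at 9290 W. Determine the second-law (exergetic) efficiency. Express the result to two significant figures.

0.37

COP_actual = Q̇_H/Ẇ = 9290/1210 = 7.678.
In absolute terms T_C = 278.95 K and T_H = 293.15 K, so ΔT = 14.20 K.
COP_Carnot = T_H/ΔT = 293.15/14.20 = 20.64.
η_II = COP_actual/COP_Carnot = 7.678/20.64 = 0.3719.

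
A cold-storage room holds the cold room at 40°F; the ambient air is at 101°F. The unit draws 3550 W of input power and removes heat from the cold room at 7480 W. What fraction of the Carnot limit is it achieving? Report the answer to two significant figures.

COP_actual = Q̇_C/Ẇ = 7480/3550 = 2.107.
In absolute terms T_C = 277.59 K and T_H = 311.48 K, so ΔT = 33.89 K.
COP_Carnot = T_C/ΔT = 277.59/33.89 = 8.191.
η_II = COP_actual/COP_Carnot = 2.107/8.191 = 0.2572.

0.26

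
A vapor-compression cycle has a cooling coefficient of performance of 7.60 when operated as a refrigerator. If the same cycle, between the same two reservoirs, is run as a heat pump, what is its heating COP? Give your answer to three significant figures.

The first law on one cycle gives Q_H = Q_C + W, so Q_H/W = Q_C/W + 1.
COP_HP = COP_R + 1 = 7.60 + 1 = 8.60.

8.60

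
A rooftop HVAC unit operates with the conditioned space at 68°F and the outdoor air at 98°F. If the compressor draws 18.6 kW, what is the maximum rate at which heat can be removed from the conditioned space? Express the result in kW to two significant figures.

330 kW

In absolute terms T_C = 293.15 K and T_H = 309.82 K, so ΔT = 16.67 K.
COP_Carnot = T_C/ΔT = 293.15/16.67 = 17.59.
Q̇_max = COP_Carnot × Ẇ = 17.59 × 18.60 kW = 327.2 kW.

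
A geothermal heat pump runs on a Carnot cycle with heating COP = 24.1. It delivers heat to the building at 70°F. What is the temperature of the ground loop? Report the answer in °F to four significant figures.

COP_HP = T_H/(T_H − T_C) gives T_H − T_C = T_H/COP.
With T_H = 294.26 K, T_C = 294.26 × (1 − 1/24.1) = 282.05 K.
Converting, 282.05 K = 48.02°F.

48.02 °F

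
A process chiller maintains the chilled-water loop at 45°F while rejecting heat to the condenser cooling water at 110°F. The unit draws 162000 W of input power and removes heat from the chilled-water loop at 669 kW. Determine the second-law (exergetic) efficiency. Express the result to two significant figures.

0.53

Converting, Q̇_C = 669.0 kW = 669000 W, so COP_actual = Q̇_C/Ẇ = 669000/162000 = 4.130.
In absolute terms T_C = 280.37 K and T_H = 316.48 K, so ΔT = 36.11 K.
COP_Carnot = T_C/ΔT = 280.37/36.11 = 7.764.
η_II = COP_actual/COP_Carnot = 4.130/7.764 = 0.5319.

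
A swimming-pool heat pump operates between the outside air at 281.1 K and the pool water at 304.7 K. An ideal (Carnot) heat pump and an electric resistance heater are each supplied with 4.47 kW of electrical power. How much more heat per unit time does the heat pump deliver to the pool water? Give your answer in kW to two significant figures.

53 kW

The reservoir spacing is ΔT = 304.7 − 281.1 = 23.60 K.
COP_Carnot = T_H/ΔT = 304.70/23.60 = 12.91.
The heat pump delivers Q̇_H = COP × Ẇ = 57.71 kW; the resistance heater delivers Ẇ = 4.470 kW.
Extra = (COP − 1)·Ẇ = 53.24 kW.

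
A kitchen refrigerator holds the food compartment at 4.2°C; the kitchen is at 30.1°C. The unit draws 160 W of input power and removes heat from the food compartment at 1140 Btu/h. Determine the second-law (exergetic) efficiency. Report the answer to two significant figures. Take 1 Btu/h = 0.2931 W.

Converting, Q̇_C = 1140 Btu/h = 334.1 W, so COP_actual = Q̇_C/Ẇ = 334.1/160.0 = 2.088.
In absolute terms T_C = 277.35 K and T_H = 303.25 K, so ΔT = 25.90 K.
COP_Carnot = T_C/ΔT = 277.35/25.90 = 10.71.
η_II = COP_actual/COP_Carnot = 2.088/10.71 = 0.1950.

0.20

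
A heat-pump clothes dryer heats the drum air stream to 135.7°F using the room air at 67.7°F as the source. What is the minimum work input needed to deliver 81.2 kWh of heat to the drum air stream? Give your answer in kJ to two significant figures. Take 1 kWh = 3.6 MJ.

In absolute terms T_C = 292.98 K and T_H = 330.76 K, so ΔT = 37.78 K.
The reversible limit is COP_HP = T_H/ΔT = 8.755, so W_min = Q_H/COP = Q_H·ΔT/T_H.
W_min = 81.20 × 37.78/330.76 = 9.274 kWh = 33390 kJ.

33000 kJ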